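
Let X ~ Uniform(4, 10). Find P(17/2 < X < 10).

P(17/2 < X < 10) = ∫_{17/2}^{10} f(x) dx
where f(x) = \frac{1}{6}
= \frac{1}{4}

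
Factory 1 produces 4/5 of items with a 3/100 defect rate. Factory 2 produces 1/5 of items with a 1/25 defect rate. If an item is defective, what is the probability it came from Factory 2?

Using Bayes' theorem:
P(F1) = 4/5, P(D|F1) = 3/100
P(F2) = 1/5, P(D|F2) = 1/25
P(D) = P(D|F1)P(F1) + P(D|F2)P(F2)
     = \frac{4}{125}
P(F2|D) = P(D|F2)P(F2) / P(D)
= \frac{1}{4}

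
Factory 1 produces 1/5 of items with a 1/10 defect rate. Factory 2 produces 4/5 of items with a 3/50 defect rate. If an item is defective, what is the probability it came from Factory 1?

Using Bayes' theorem:
P(F1) = 1/5, P(D|F1) = 1/10
P(F2) = 4/5, P(D|F2) = 3/50
P(D) = P(D|F1)P(F1) + P(D|F2)P(F2)
     = \frac{17}{250}
P(F1|D) = P(D|F1)P(F1) / P(D)
= \frac{5}{17}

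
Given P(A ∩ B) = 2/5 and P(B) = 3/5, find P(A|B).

P(A|B) = P(A ∩ B) / P(B)
= (2/5) / (3/5)
= 2/3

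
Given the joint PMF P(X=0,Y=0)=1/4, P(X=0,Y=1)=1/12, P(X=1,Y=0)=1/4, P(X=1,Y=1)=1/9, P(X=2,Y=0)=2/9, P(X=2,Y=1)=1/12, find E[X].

First find marginal of X:
P(X=0) = 1/3
P(X=1) = 13/36
P(X=2) = 11/36
E[X] = 0 × 1/3 + 1 × 13/36 + 2 × 11/36 = 35/36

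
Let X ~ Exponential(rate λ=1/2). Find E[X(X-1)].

E[X(X-1)] = E[X² - X] = E[X²] - E[X]
E[X] = 2
E[X²] = Var(X) + (E[X])² = 4 + (2)² = 8
E[X(X-1)] = 8 - 2 = 6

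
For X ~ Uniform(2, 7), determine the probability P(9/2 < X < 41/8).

P(9/2 < X < 41/8) = ∫_{9/2}^{41/8} f(x) dx
where f(x) = \frac{1}{5}
= \frac{1}{8}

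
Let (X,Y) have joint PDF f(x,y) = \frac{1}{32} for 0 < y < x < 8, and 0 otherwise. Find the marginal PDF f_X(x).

f_X(x) = ∫_0^x \frac{1}{32} dy = \frac{x}{32}
for 0 < x < 8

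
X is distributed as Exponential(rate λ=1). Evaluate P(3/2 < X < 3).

P(3/2 < X < 3) = ∫_{3/2}^{3} f(x) dx
where f(x) = e^{- x}
= - \frac{1}{e^{3}} + e^{- \frac{3}{2}}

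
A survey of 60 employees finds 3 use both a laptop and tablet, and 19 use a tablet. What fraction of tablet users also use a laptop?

P(A ∩ B) = 3/60 = 1/20
P(B) = 19/60
P(A|B) = P(A ∩ B) / P(B) = (1/20) / (19/60) = 3/19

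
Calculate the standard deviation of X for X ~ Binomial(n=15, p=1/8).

For X ~ Binomial(n=15, p=1/8):
Var(X) = \frac{105}{64}
SD(X) = √(Var(X)) = √(\frac{105}{64}) = \frac{\sqrt{105}}{8}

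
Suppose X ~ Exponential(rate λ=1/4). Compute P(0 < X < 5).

P(0 < X < 5) = ∫_{0}^{5} f(x) dx
where f(x) = \frac{e^{- \frac{x}{4}}}{4}
= 1 - e^{- \frac{5}{4}}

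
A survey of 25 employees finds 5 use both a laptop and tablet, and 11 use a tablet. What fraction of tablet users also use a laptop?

P(A ∩ B) = 5/25 = 1/5
P(B) = 11/25
P(A|B) = P(A ∩ B) / P(B) = (1/5) / (11/25) = 5/11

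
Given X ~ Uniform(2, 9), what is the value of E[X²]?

Using the identity E[X²] = Var(X) + (E[X])²:
E[X] = \frac{11}{2}
Var(X) = \frac{49}{12}
E[X²] = \frac{49}{12} + (\frac{11}{2})²
= \frac{103}{3}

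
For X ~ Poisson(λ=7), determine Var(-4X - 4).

For X ~ Poisson(λ=7):
Var(X) = 7
Var(-4X - 4) = (-4)² × Var(X) = 16 × 7 = 112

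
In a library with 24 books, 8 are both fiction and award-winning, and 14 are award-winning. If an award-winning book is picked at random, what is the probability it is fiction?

P(A ∩ B) = 8/24 = 1/3
P(B) = 14/24 = 7/12
P(A|B) = P(A ∩ B) / P(B) = (1/3) / (7/12) = 4/7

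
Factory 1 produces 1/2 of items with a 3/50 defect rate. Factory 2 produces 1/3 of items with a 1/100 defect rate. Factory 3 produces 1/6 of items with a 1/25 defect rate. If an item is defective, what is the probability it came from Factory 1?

Using Bayes' theorem:
P(F1) = 1/2, P(D|F1) = 3/50
P(F2) = 1/3, P(D|F2) = 1/100
P(F3) = 1/6, P(D|F3) = 1/25
P(D) = P(D|F1)P(F1) + P(D|F2)P(F2) + P(D|F3)P(F3)
     = \frac{1}{25}
P(F1|D) = P(D|F1)P(F1) / P(D)
= \frac{3}{4}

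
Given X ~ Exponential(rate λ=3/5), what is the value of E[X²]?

Using the identity E[X²] = Var(X) + (E[X])²:
E[X] = \frac{5}{3}
Var(X) = \frac{25}{9}
E[X²] = \frac{25}{9} + (\frac{5}{3})²
= \frac{50}{9}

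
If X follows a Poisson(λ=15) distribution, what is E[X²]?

Using the identity E[X²] = Var(X) + (E[X])²:
E[X] = 15
Var(X) = 15
E[X²] = 15 + (15)²
= 240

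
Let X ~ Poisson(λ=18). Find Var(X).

For X ~ Poisson(λ=18):
Var(X) = 18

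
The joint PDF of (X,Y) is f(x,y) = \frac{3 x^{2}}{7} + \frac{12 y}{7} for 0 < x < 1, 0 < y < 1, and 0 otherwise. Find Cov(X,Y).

E[XY] = ∫∫ xy × f(x,y) dx dy = \frac{19}{56}
E[X] = \frac{15}{28}
E[Y] = \frac{9}{14}
Cov(X,Y) = E[XY] - E[X]E[Y] = - \frac{1}{196}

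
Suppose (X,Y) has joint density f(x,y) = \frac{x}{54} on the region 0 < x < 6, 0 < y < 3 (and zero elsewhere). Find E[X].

f_X(x) = ∫_0^3 \frac{x}{54} dy = \frac{x}{18}
E[X] = ∫_0^6 x × (\frac{x}{18}) dx = 4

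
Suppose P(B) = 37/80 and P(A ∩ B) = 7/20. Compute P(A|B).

P(A|B) = P(A ∩ B) / P(B)
= (7/20) / (37/80)
= 28/37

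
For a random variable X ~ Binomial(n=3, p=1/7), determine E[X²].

Using the identity E[X²] = Var(X) + (E[X])²:
E[X] = \frac{3}{7}
Var(X) = \frac{18}{49}
E[X²] = \frac{18}{49} + (\frac{3}{7})²
= \frac{27}{49}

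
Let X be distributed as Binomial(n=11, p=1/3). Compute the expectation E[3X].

For X ~ Binomial(n=11, p=1/3):
E[X] = \frac{11}{3}
E[3X] = 3 × E[X] + 0 = 11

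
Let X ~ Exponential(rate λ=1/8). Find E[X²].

Using the identity E[X²] = Var(X) + (E[X])²:
E[X] = 8
Var(X) = 64
E[X²] = 64 + (8)²
= 128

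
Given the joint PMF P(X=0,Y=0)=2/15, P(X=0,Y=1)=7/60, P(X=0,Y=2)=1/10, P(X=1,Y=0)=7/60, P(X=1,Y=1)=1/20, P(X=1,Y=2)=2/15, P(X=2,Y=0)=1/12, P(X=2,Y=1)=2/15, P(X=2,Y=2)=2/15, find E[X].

First find marginal of X:
P(X=0) = 7/20
P(X=1) = 3/10
P(X=2) = 7/20
E[X] = 0 × 7/20 + 1 × 3/10 + 2 × 7/20 = 1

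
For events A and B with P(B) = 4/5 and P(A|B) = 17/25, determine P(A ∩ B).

By definition, P(A|B) = P(A ∩ B) / P(B)
So P(A ∩ B) = P(A|B) × P(B)
= 17/25 × 4/5
= 68/125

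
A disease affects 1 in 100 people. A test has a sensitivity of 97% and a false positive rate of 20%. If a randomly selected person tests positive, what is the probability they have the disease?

Let D = the rare event, + = positive/flagged.
P(D) = 1/100
P(+|D) = 97/100
P(+|D') = 20/100 = 1/5
P(+) = P(+|D)P(D) + P(+|D')P(D')
     = \frac{97}{100} × \frac{1}{100} + \frac{1}{5} × \frac{99}{100}
     = \frac{2077}{10000}
P(D|+) = P(+|D)P(D)/P(+) = \frac{97}{2077}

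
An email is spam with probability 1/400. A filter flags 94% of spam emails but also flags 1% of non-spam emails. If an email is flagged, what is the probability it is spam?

Let D = the rare event, + = positive/flagged.
P(D) = 1/400
P(+|D) = 94/100 = 47/50
P(+|D') = 1/100
P(+) = P(+|D)P(D) + P(+|D')P(D')
     = \frac{47}{50} × \frac{1}{400} + \frac{1}{100} × \frac{399}{400}
     = \frac{493}{40000}
P(D|+) = P(+|D)P(D)/P(+) = \frac{94}{493}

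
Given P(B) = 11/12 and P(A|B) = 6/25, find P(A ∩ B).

By definition, P(A|B) = P(A ∩ B) / P(B)
So P(A ∩ B) = P(A|B) × P(B)
= 6/25 × 11/12
= 11/50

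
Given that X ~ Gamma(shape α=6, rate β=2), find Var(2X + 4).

For X ~ Gamma(shape α=6, rate β=2):
Var(X) = \frac{3}{2}
Var(2X + 4) = (2)² × Var(X) = 4 × \frac{3}{2} = 6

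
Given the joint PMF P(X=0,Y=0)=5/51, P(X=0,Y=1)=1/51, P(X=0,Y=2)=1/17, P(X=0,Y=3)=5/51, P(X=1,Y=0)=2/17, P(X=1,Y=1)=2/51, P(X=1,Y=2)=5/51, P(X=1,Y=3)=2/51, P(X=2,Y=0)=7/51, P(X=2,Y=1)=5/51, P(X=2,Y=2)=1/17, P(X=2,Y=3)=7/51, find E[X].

First find marginal of X:
P(X=0) = 14/51
P(X=1) = 5/17
P(X=2) = 22/51
E[X] = 0 × 14/51 + 1 × 5/17 + 2 × 22/51 = 59/51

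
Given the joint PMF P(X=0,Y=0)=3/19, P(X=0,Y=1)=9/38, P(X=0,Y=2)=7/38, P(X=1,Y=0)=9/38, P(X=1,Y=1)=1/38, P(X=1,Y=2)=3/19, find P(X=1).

P(X=1) = P(X=1,Y=0) + P(X=1,Y=1) + P(X=1,Y=2)
= 9/38 + 1/38 + 3/19
= 8/19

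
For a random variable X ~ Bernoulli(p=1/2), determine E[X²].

Using the identity E[X²] = Var(X) + (E[X])²:
E[X] = \frac{1}{2}
Var(X) = \frac{1}{4}
E[X²] = \frac{1}{4} + (\frac{1}{2})²
= \frac{1}{2}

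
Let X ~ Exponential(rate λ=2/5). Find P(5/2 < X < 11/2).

P(5/2 < X < 11/2) = ∫_{5/2}^{11/2} f(x) dx
where f(x) = \frac{2 e^{- \frac{2 x}{5}}}{5}
= - \frac{1}{e^{\frac{11}{5}}} + e^{-1}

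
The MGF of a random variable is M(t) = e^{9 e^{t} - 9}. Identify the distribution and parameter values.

The MGF M(t) = e^{9 e^{t} - 9} is the standard form for the Poisson distribution.
Comparing with the known MGF formula identifies: Poisson(λ=9)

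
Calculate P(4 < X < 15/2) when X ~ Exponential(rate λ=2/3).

P(4 < X < 15/2) = ∫_{4}^{15/2} f(x) dx
where f(x) = \frac{2 e^{- \frac{2 x}{3}}}{3}
= - \frac{1}{e^{5}} + e^{- \frac{8}{3}}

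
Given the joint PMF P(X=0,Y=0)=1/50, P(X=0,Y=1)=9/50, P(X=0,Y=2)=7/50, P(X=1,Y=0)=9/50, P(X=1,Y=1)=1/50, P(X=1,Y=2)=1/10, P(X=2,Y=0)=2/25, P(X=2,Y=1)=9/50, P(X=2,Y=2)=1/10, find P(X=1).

P(X=1) = P(X=1,Y=0) + P(X=1,Y=1) + P(X=1,Y=2)
= 9/50 + 1/50 + 1/10
= 3/10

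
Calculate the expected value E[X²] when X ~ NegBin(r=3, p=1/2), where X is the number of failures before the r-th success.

Using the identity E[X²] = Var(X) + (E[X])²:
E[X] = 3
Var(X) = 6
E[X²] = 6 + (3)²
= 15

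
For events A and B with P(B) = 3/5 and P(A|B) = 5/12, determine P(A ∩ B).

By definition, P(A|B) = P(A ∩ B) / P(B)
So P(A ∩ B) = P(A|B) × P(B)
= 5/12 × 3/5
= 1/4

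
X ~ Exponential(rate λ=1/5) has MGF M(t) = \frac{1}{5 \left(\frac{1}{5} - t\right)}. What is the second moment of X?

To find E[X^2], compute M^(2)(0):
M^(1)(t) = \frac{1}{5 \left(\frac{1}{5} - t\right)^{2}}
M^(2)(t) = \frac{2}{5 \left(\frac{1}{5} - t\right)^{3}}
M^(2)(0) = 50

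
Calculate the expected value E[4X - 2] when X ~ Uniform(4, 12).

For X ~ Uniform(4, 12):
E[X] = 8
E[4X - 2] = 4 × E[X] - 2 = 30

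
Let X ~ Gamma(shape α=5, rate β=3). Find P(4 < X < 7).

P(4 < X < 7) = ∫_{4}^{7} f(x) dx
where f(x) = \frac{81 x^{4} e^{- 3 x}}{8}
= \frac{-79115 + 9896 e^{9}}{8 e^{21}}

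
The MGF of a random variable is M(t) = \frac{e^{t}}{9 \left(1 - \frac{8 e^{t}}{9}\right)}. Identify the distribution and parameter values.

The MGF M(t) = \frac{e^{t}}{9 \left(1 - \frac{8 e^{t}}{9}\right)} is the standard form for the Geometric distribution.
Comparing with the known MGF formula identifies: Geometric(p=1/9), X = trial number of first success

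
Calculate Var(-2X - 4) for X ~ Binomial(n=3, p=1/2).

For X ~ Binomial(n=3, p=1/2):
Var(X) = \frac{3}{4}
Var(-2X - 4) = (-2)² × Var(X) = 4 × \frac{3}{4} = 3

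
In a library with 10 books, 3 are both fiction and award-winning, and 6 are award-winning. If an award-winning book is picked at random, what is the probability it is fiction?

P(A ∩ B) = 3/10
P(B) = 6/10 = 3/5
P(A|B) = P(A ∩ B) / P(B) = (3/10) / (3/5) = 1/2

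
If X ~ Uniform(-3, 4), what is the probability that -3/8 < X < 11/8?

P(-3/8 < X < 11/8) = ∫_{-3/8}^{11/8} f(x) dx
where f(x) = \frac{1}{7}
= \frac{1}{4}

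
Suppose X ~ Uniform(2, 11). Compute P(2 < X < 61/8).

P(2 < X < 61/8) = ∫_{2}^{61/8} f(x) dx
where f(x) = \frac{1}{9}
= \frac{5}{8}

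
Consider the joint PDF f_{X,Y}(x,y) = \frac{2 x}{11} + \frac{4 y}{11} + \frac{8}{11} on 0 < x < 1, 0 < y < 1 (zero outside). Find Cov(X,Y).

E[XY] = ∫∫ xy × f(x,y) dx dy = \frac{3}{11}
E[X] = \frac{17}{33}
E[Y] = \frac{35}{66}
Cov(X,Y) = E[XY] - E[X]E[Y] = - \frac{1}{2178}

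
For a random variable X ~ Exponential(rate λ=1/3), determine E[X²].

Using the identity E[X²] = Var(X) + (E[X])²:
E[X] = 3
Var(X) = 9
E[X²] = 9 + (3)²
= 18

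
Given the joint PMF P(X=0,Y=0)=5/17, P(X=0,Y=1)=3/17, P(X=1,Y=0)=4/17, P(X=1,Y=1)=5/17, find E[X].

First find marginal of X:
P(X=0) = 8/17
P(X=1) = 9/17
E[X] = 0 × 8/17 + 1 × 9/17 = 9/17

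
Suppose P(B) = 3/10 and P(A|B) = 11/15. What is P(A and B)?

By definition, P(A|B) = P(A ∩ B) / P(B)
So P(A ∩ B) = P(A|B) × P(B)
= 11/15 × 3/10
= 11/50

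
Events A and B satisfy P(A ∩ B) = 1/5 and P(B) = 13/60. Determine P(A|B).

P(A|B) = P(A ∩ B) / P(B)
= (1/5) / (13/60)
= 12/13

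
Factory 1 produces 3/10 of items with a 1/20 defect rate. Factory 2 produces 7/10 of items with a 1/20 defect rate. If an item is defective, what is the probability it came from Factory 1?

Using Bayes' theorem:
P(F1) = 3/10, P(D|F1) = 1/20
P(F2) = 7/10, P(D|F2) = 1/20
P(D) = P(D|F1)P(F1) + P(D|F2)P(F2)
     = \frac{1}{20}
P(F1|D) = P(D|F1)P(F1) / P(D)
= \frac{3}{10}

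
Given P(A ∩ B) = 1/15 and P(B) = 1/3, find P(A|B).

P(A|B) = P(A ∩ B) / P(B)
= (1/15) / (1/3)
= 1/5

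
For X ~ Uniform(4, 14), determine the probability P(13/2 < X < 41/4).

P(13/2 < X < 41/4) = ∫_{13/2}^{41/4} f(x) dx
where f(x) = \frac{1}{10}
= \frac{3}{8}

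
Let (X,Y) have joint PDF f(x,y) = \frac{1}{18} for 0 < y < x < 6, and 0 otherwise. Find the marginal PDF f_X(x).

f_X(x) = ∫_0^x \frac{1}{18} dy = \frac{x}{18}
for 0 < x < 6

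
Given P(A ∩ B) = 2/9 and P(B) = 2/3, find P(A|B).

P(A|B) = P(A ∩ B) / P(B)
= (2/9) / (2/3)
= 1/3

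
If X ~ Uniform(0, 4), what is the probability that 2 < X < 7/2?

P(2 < X < 7/2) = ∫_{2}^{7/2} f(x) dx
where f(x) = \frac{1}{4}
= \frac{3}{8}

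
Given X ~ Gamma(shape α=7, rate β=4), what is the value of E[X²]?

Using the identity E[X²] = Var(X) + (E[X])²:
E[X] = \frac{7}{4}
Var(X) = \frac{7}{16}
E[X²] = \frac{7}{16} + (\frac{7}{4})²
= \frac{7}{2}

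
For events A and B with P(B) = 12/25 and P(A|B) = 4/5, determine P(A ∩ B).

By definition, P(A|B) = P(A ∩ B) / P(B)
So P(A ∩ B) = P(A|B) × P(B)
= 4/5 × 12/25
= 48/125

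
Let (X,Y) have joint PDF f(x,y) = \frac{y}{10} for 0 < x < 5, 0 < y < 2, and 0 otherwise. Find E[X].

f_X(x) = ∫_0^2 \frac{y}{10} dy = \frac{1}{5}
E[X] = ∫_0^5 x × (\frac{1}{5}) dx = \frac{5}{2}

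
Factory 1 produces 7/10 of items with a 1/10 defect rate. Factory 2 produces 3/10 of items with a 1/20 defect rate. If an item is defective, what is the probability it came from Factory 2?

Using Bayes' theorem:
P(F1) = 7/10, P(D|F1) = 1/10
P(F2) = 3/10, P(D|F2) = 1/20
P(D) = P(D|F1)P(F1) + P(D|F2)P(F2)
     = \frac{17}{200}
P(F2|D) = P(D|F2)P(F2) / P(D)
= \frac{3}{17}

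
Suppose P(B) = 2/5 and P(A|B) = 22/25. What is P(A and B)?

By definition, P(A|B) = P(A ∩ B) / P(B)
So P(A ∩ B) = P(A|B) × P(B)
= 22/25 × 2/5
= 44/125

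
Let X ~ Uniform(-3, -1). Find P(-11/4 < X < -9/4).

P(-11/4 < X < -9/4) = ∫_{-11/4}^{-9/4} f(x) dx
where f(x) = \frac{1}{2}
= \frac{1}{4}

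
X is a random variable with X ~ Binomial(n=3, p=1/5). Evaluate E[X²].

Using the identity E[X²] = Var(X) + (E[X])²:
E[X] = \frac{3}{5}
Var(X) = \frac{12}{25}
E[X²] = \frac{12}{25} + (\frac{3}{5})²
= \frac{21}{25}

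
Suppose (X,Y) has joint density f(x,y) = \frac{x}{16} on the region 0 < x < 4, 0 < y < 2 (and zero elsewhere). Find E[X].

f_X(x) = ∫_0^2 \frac{x}{16} dy = \frac{x}{8}
E[X] = ∫_0^4 x × (\frac{x}{8}) dx = \frac{8}{3}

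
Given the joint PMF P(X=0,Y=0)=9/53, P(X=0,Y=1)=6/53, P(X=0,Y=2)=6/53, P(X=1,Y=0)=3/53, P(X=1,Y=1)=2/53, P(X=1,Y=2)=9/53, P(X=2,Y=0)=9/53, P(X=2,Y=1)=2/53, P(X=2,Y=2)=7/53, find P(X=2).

P(X=2) = P(X=2,Y=0) + P(X=2,Y=1) + P(X=2,Y=2)
= 9/53 + 2/53 + 7/53
= 18/53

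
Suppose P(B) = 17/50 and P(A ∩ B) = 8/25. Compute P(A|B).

P(A|B) = P(A ∩ B) / P(B)
= (8/25) / (17/50)
= 16/17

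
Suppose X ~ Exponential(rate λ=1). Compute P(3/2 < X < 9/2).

P(3/2 < X < 9/2) = ∫_{3/2}^{9/2} f(x) dx
where f(x) = e^{- x}
= - \frac{1 - e^{3}}{e^{\frac{9}{2}}}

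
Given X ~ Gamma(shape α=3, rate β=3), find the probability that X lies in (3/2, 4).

P(3/2 < X < 4) = ∫_{3/2}^{4} f(x) dx
where f(x) = \frac{27 x^{2} e^{- 3 x}}{2}
= - \frac{85}{e^{12}} + \frac{125}{8 e^{\frac{9}{2}}}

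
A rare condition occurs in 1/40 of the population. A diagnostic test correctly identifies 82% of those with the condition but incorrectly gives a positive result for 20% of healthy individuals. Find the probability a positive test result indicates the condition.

Let D = the rare event, + = positive/flagged.
P(D) = 1/40
P(+|D) = 82/100 = 41/50
P(+|D') = 20/100 = 1/5
P(+) = P(+|D)P(D) + P(+|D')P(D')
     = \frac{41}{50} × \frac{1}{40} + \frac{1}{5} × \frac{39}{40}
     = \frac{431}{2000}
P(D|+) = P(+|D)P(D)/P(+) = \frac{41}{431}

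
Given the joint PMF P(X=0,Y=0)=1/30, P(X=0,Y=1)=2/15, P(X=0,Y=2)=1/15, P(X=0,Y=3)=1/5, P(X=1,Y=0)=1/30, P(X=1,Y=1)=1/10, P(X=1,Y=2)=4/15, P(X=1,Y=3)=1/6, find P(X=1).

P(X=1) = P(X=1,Y=0) + P(X=1,Y=1) + P(X=1,Y=2) + P(X=1,Y=3)
= 1/30 + 1/10 + 4/15 + 1/6
= 17/30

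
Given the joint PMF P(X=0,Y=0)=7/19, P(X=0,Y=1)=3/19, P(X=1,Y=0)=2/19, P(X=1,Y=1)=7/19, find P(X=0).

P(X=0) = P(X=0,Y=0) + P(X=0,Y=1)
= 7/19 + 3/19
= 10/19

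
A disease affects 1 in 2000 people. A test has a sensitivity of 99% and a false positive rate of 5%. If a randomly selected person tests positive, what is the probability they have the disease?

Let D = the rare event, + = positive/flagged.
P(D) = 1/2000
P(+|D) = 99/100
P(+|D') = 5/100 = 1/20
P(+) = P(+|D)P(D) + P(+|D')P(D')
     = \frac{99}{100} × \frac{1}{2000} + \frac{1}{20} × \frac{1999}{2000}
     = \frac{5047}{100000}
P(D|+) = P(+|D)P(D)/P(+) = \frac{99}{10094}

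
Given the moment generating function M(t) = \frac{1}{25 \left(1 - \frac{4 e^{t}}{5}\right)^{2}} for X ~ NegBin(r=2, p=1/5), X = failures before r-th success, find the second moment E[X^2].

To find E[X^2], compute M^(2)(0):
M^(1)(t) = \frac{8 e^{t}}{125 \left(1 - \frac{4 e^{t}}{5}\right)^{3}}
M^(2)(t) = \frac{8 e^{t}}{125 \left(1 - \frac{4 e^{t}}{5}\right)^{3}} + \frac{96 e^{2 t}}{625 \left(1 - \frac{4 e^{t}}{5}\right)^{4}}
M^(2)(0) = 104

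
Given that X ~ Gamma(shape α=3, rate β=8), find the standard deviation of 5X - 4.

For X ~ Gamma(shape α=3, rate β=8):
Var(X) = \frac{3}{64}
SD(X) = √(Var(X)) = √(\frac{3}{64}) = \frac{\sqrt{3}}{8}
SD(5X - 4) = |5| × SD(X) = 5 × \frac{\sqrt{3}}{8} = \frac{5 \sqrt{3}}{8}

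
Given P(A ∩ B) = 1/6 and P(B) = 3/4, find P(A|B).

P(A|B) = P(A ∩ B) / P(B)
= (1/6) / (3/4)
= 2/9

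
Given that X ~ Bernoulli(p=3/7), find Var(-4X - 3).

For X ~ Bernoulli(p=3/7):
Var(X) = \frac{12}{49}
Var(-4X - 3) = (-4)² × Var(X) = 16 × \frac{12}{49} = \frac{192}{49}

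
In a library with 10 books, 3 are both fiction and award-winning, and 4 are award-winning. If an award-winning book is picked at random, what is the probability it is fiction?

P(A ∩ B) = 3/10
P(B) = 4/10 = 2/5
P(A|B) = P(A ∩ B) / P(B) = (3/10) / (2/5) = 3/4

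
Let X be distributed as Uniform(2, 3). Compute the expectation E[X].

For X ~ Uniform(2, 3), the expected value is:
E[X] = \frac{5}{2}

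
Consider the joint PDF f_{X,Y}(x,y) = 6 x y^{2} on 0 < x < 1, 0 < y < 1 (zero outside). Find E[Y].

E[Y] = ∫_0^1 ∫_0^1 y × f(x,y) dx dy
= \frac{3}{4}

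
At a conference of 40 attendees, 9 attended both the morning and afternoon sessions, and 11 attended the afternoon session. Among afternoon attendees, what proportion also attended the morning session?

P(A ∩ B) = 9/40
P(B) = 11/40
P(A|B) = P(A ∩ B) / P(B) = (9/40) / (11/40) = 9/11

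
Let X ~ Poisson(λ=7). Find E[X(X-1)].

E[X(X-1)] = E[X² - X] = E[X²] - E[X]
E[X] = 7
E[X²] = Var(X) + (E[X])² = 7 + (7)² = 56
E[X(X-1)] = 56 - 7 = 49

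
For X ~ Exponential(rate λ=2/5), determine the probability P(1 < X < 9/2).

P(1 < X < 9/2) = ∫_{1}^{9/2} f(x) dx
where f(x) = \frac{2 e^{- \frac{2 x}{5}}}{5}
= - \frac{1 - e^{\frac{7}{5}}}{e^{\frac{9}{5}}}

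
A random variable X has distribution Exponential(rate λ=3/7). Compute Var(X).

For X ~ Exponential(rate λ=3/7):
Var(X) = \frac{49}{9}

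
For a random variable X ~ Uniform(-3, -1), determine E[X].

For X ~ Uniform(-3, -1), the expected value is:
E[X] = -2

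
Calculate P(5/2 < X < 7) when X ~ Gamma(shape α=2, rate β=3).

P(5/2 < X < 7) = ∫_{5/2}^{7} f(x) dx
where f(x) = 9 x e^{- 3 x}
= - \frac{22}{e^{21}} + \frac{17}{2 e^{\frac{15}{2}}}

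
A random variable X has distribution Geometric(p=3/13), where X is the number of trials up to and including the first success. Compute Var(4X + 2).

For X ~ Geometric(p=3/13), where X is the number of trials up to and including the first success:
Var(X) = \frac{130}{9}
Var(4X + 2) = (4)² × Var(X) = 16 × \frac{130}{9} = \frac{2080}{9}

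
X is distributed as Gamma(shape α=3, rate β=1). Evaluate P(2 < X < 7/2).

P(2 < X < 7/2) = ∫_{2}^{7/2} f(x) dx
where f(x) = \frac{x^{2} e^{- x}}{2}
= - \frac{85}{8 e^{\frac{7}{2}}} + \frac{5}{e^{2}}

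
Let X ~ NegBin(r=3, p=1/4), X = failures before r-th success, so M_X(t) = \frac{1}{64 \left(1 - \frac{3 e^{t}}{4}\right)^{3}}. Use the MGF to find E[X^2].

To find E[X^2], compute M^(2)(0):
M^(1)(t) = \frac{9 e^{t}}{256 \left(1 - \frac{3 e^{t}}{4}\right)^{4}}
M^(2)(t) = \frac{9 e^{t}}{256 \left(1 - \frac{3 e^{t}}{4}\right)^{4}} + \frac{27 e^{2 t}}{256 \left(1 - \frac{3 e^{t}}{4}\right)^{5}}
M^(2)(0) = 117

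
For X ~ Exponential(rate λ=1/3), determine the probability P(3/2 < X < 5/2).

P(3/2 < X < 5/2) = ∫_{3/2}^{5/2} f(x) dx
where f(x) = \frac{e^{- \frac{x}{3}}}{3}
= - \frac{1}{e^{\frac{5}{6}}} + e^{- \frac{1}{2}}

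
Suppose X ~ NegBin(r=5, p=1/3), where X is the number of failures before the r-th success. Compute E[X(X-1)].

E[X(X-1)] = E[X² - X] = E[X²] - E[X]
E[X] = 10
E[X²] = Var(X) + (E[X])² = 30 + (10)² = 130
E[X(X-1)] = 130 - 10 = 120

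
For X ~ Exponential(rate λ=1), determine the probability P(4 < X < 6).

P(4 < X < 6) = ∫_{4}^{6} f(x) dx
where f(x) = e^{- x}
= - \frac{1 - e^{2}}{e^{6}}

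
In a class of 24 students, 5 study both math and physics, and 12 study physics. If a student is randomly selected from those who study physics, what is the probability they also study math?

P(A ∩ B) = 5/24
P(B) = 12/24 = 1/2
P(A|B) = P(A ∩ B) / P(B) = (5/24) / (1/2) = 5/12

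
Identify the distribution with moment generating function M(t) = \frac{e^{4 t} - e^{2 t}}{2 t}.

The MGF M(t) = \frac{e^{4 t} - e^{2 t}}{2 t} is the standard form for the Uniform distribution.
Comparing with the known MGF formula identifies: Uniform(2, 4)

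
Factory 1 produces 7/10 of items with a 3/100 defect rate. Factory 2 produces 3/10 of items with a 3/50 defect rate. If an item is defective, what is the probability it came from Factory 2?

Using Bayes' theorem:
P(F1) = 7/10, P(D|F1) = 3/100
P(F2) = 3/10, P(D|F2) = 3/50
P(D) = P(D|F1)P(F1) + P(D|F2)P(F2)
     = \frac{39}{1000}
P(F2|D) = P(D|F2)P(F2) / P(D)
= \frac{6}{13}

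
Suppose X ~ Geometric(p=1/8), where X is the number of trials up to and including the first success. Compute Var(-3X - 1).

For X ~ Geometric(p=1/8), where X is the number of trials up to and including the first success:
Var(X) = 56
Var(-3X - 1) = (-3)² × Var(X) = 9 × 56 = 504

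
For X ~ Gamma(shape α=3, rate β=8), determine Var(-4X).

For X ~ Gamma(shape α=3, rate β=8):
Var(X) = \frac{3}{64}
Var(-4X) = (-4)² × Var(X) = 16 × \frac{3}{64} = \frac{3}{4}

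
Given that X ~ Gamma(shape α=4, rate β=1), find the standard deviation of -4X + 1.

For X ~ Gamma(shape α=4, rate β=1):
Var(X) = 4
SD(X) = √(Var(X)) = √(4) = 2
SD(-4X + 1) = |-4| × SD(X) = 4 × 2 = 8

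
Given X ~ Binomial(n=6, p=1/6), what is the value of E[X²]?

Using the identity E[X²] = Var(X) + (E[X])²:
E[X] = 1
Var(X) = \frac{5}{6}
E[X²] = \frac{5}{6} + (1)²
= \frac{11}{6}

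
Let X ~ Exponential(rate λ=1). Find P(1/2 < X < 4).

P(1/2 < X < 4) = ∫_{1/2}^{4} f(x) dx
where f(x) = e^{- x}
= - \frac{1}{e^{4}} + e^{- \frac{1}{2}}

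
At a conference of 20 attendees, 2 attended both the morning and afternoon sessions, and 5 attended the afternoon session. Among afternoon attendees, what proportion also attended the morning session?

P(A ∩ B) = 2/20 = 1/10
P(B) = 5/20 = 1/4
P(A|B) = P(A ∩ B) / P(B) = (1/10) / (1/4) = 2/5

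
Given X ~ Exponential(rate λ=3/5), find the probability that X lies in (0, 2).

P(0 < X < 2) = ∫_{0}^{2} f(x) dx
where f(x) = \frac{3 e^{- \frac{3 x}{5}}}{5}
= 1 - e^{- \frac{6}{5}}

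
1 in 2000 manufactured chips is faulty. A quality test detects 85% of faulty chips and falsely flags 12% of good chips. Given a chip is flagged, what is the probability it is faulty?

Let D = the rare event, + = positive/flagged.
P(D) = 1/2000
P(+|D) = 85/100 = 17/20
P(+|D') = 12/100 = 3/25
P(+) = P(+|D)P(D) + P(+|D')P(D')
     = \frac{17}{20} × \frac{1}{2000} + \frac{3}{25} × \frac{1999}{2000}
     = \frac{24073}{200000}
P(D|+) = P(+|D)P(D)/P(+) = \frac{85}{24073}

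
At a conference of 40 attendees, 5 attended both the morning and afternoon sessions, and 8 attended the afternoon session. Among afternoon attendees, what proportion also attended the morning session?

P(A ∩ B) = 5/40 = 1/8
P(B) = 8/40 = 1/5
P(A|B) = P(A ∩ B) / P(B) = (1/8) / (1/5) = 5/8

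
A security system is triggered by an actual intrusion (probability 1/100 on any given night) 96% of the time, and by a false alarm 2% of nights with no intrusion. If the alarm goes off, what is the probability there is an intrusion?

Let D = the rare event, + = positive/flagged.
P(D) = 1/100
P(+|D) = 96/100 = 24/25
P(+|D') = 2/100 = 1/50
P(+) = P(+|D)P(D) + P(+|D')P(D')
     = \frac{24}{25} × \frac{1}{100} + \frac{1}{50} × \frac{99}{100}
     = \frac{147}{5000}
P(D|+) = P(+|D)P(D)/P(+) = \frac{16}{49}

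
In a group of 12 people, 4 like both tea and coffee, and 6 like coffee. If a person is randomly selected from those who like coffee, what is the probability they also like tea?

P(A ∩ B) = 4/12 = 1/3
P(B) = 6/12 = 1/2
P(A|B) = P(A ∩ B) / P(B) = (1/3) / (1/2) = 2/3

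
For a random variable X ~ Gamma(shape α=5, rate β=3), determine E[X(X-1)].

E[X(X-1)] = E[X² - X] = E[X²] - E[X]
E[X] = \frac{5}{3}
E[X²] = Var(X) + (E[X])² = \frac{5}{9} + (\frac{5}{3})² = \frac{10}{3}
E[X(X-1)] = \frac{10}{3} - \frac{5}{3} = \frac{5}{3}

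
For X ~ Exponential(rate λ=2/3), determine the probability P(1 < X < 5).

P(1 < X < 5) = ∫_{1}^{5} f(x) dx
where f(x) = \frac{2 e^{- \frac{2 x}{3}}}{3}
= - \frac{1 - e^{\frac{8}{3}}}{e^{\frac{10}{3}}}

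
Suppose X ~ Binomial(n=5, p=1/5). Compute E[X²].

Using the identity E[X²] = Var(X) + (E[X])²:
E[X] = 1
Var(X) = \frac{4}{5}
E[X²] = \frac{4}{5} + (1)²
= \frac{9}{5}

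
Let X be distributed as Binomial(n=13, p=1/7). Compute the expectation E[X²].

Using the identity E[X²] = Var(X) + (E[X])²:
E[X] = \frac{13}{7}
Var(X) = \frac{78}{49}
E[X²] = \frac{78}{49} + (\frac{13}{7})²
= \frac{247}{49}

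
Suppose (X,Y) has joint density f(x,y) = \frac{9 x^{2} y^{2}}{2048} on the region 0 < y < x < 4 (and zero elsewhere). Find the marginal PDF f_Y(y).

f_Y(y) = ∫_y^4 \frac{9 x^{2} y^{2}}{2048} dx = \frac{3 y^{2} \left(64 - y^{3}\right)}{2048}
for 0 < y < 4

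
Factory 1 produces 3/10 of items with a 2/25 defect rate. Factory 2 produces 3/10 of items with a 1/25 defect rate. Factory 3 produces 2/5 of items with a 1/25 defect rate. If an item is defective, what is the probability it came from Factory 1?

Using Bayes' theorem:
P(F1) = 3/10, P(D|F1) = 2/25
P(F2) = 3/10, P(D|F2) = 1/25
P(F3) = 2/5, P(D|F3) = 1/25
P(D) = P(D|F1)P(F1) + P(D|F2)P(F2) + P(D|F3)P(F3)
     = \frac{13}{250}
P(F1|D) = P(D|F1)P(F1) / P(D)
= \frac{6}{13}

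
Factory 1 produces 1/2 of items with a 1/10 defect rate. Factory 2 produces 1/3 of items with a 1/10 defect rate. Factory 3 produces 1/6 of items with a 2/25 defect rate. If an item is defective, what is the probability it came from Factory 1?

Using Bayes' theorem:
P(F1) = 1/2, P(D|F1) = 1/10
P(F2) = 1/3, P(D|F2) = 1/10
P(F3) = 1/6, P(D|F3) = 2/25
P(D) = P(D|F1)P(F1) + P(D|F2)P(F2) + P(D|F3)P(F3)
     = \frac{29}{300}
P(F1|D) = P(D|F1)P(F1) / P(D)
= \frac{15}{29}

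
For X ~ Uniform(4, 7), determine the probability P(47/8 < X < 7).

P(47/8 < X < 7) = ∫_{47/8}^{7} f(x) dx
where f(x) = \frac{1}{3}
= \frac{3}{8}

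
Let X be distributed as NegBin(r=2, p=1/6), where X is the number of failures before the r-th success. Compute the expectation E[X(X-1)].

E[X(X-1)] = E[X² - X] = E[X²] - E[X]
E[X] = 10
E[X²] = Var(X) + (E[X])² = 60 + (10)² = 160
E[X(X-1)] = 160 - 10 = 150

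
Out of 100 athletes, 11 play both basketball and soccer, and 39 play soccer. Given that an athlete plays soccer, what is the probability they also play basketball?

P(A ∩ B) = 11/100
P(B) = 39/100
P(A|B) = P(A ∩ B) / P(B) = (11/100) / (39/100) = 11/39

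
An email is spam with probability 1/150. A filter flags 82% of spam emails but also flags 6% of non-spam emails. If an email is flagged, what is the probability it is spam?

Let D = the rare event, + = positive/flagged.
P(D) = 1/150
P(+|D) = 82/100 = 41/50
P(+|D') = 6/100 = 3/50
P(+) = P(+|D)P(D) + P(+|D')P(D')
     = \frac{41}{50} × \frac{1}{150} + \frac{3}{50} × \frac{149}{150}
     = \frac{122}{1875}
P(D|+) = P(+|D)P(D)/P(+) = \frac{41}{488}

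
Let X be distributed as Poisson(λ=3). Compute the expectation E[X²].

Using the identity E[X²] = Var(X) + (E[X])²:
E[X] = 3
Var(X) = 3
E[X²] = 3 + (3)²
= 12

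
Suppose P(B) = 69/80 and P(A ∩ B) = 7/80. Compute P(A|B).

P(A|B) = P(A ∩ B) / P(B)
= (7/80) / (69/80)
= 7/69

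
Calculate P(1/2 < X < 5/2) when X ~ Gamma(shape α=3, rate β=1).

P(1/2 < X < 5/2) = ∫_{1/2}^{5/2} f(x) dx
where f(x) = \frac{x^{2} e^{- x}}{2}
= \frac{-53 + 13 e^{2}}{8 e^{\frac{5}{2}}}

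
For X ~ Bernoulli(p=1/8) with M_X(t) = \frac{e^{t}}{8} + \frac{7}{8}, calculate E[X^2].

To find E[X^2], compute M^(2)(0):
M^(1)(t) = \frac{e^{t}}{8}
M^(2)(t) = \frac{e^{t}}{8}
M^(2)(0) = \frac{1}{8}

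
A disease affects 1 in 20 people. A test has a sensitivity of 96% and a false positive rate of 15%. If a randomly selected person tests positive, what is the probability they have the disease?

Let D = the rare event, + = positive/flagged.
P(D) = 1/20
P(+|D) = 96/100 = 24/25
P(+|D') = 15/100 = 3/20
P(+) = P(+|D)P(D) + P(+|D')P(D')
     = \frac{24}{25} × \frac{1}{20} + \frac{3}{20} × \frac{19}{20}
     = \frac{381}{2000}
P(D|+) = P(+|D)P(D)/P(+) = \frac{32}{127}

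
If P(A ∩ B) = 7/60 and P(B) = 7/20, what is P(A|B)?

P(A|B) = P(A ∩ B) / P(B)
= (7/60) / (7/20)
= 1/3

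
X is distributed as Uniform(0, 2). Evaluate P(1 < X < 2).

P(1 < X < 2) = ∫_{1}^{2} f(x) dx
where f(x) = \frac{1}{2}
= \frac{1}{2}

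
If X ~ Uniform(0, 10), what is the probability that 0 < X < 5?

P(0 < X < 5) = ∫_{0}^{5} f(x) dx
where f(x) = \frac{1}{10}
= \frac{1}{2}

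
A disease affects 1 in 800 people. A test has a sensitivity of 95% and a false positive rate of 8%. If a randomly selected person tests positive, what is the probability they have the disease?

Let D = the rare event, + = positive/flagged.
P(D) = 1/800
P(+|D) = 95/100 = 19/20
P(+|D') = 8/100 = 2/25
P(+) = P(+|D)P(D) + P(+|D')P(D')
     = \frac{19}{20} × \frac{1}{800} + \frac{2}{25} × \frac{799}{800}
     = \frac{6487}{80000}
P(D|+) = P(+|D)P(D)/P(+) = \frac{95}{6487}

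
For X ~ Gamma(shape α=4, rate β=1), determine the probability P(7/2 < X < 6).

P(7/2 < X < 6) = ∫_{7/2}^{6} f(x) dx
where f(x) = \frac{x^{3} e^{- x}}{6}
= - \frac{61}{e^{6}} + \frac{853}{48 e^{\frac{7}{2}}}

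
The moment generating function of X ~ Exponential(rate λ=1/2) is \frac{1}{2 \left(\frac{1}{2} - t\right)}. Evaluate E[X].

To find E[X], compute M^(1)(0):
M^(1)(t) = \frac{1}{2 \left(\frac{1}{2} - t\right)^{2}}
M^(1)(0) = 2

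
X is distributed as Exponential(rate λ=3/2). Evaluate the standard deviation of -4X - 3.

For X ~ Exponential(rate λ=3/2):
Var(X) = \frac{4}{9}
SD(X) = √(Var(X)) = √(\frac{4}{9}) = \frac{2}{3}
SD(-4X - 3) = |-4| × SD(X) = 4 × \frac{2}{3} = \frac{8}{3}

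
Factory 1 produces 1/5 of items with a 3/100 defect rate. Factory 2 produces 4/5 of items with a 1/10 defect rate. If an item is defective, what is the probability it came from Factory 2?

Using Bayes' theorem:
P(F1) = 1/5, P(D|F1) = 3/100
P(F2) = 4/5, P(D|F2) = 1/10
P(D) = P(D|F1)P(F1) + P(D|F2)P(F2)
     = \frac{43}{500}
P(F2|D) = P(D|F2)P(F2) / P(D)
= \frac{40}{43}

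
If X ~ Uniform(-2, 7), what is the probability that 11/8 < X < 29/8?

P(11/8 < X < 29/8) = ∫_{11/8}^{29/8} f(x) dx
where f(x) = \frac{1}{9}
= \frac{1}{4}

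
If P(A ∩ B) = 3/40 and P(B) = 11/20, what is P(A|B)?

P(A|B) = P(A ∩ B) / P(B)
= (3/40) / (11/20)
= 3/22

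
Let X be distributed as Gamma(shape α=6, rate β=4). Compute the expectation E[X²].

Using the identity E[X²] = Var(X) + (E[X])²:
E[X] = \frac{3}{2}
Var(X) = \frac{3}{8}
E[X²] = \frac{3}{8} + (\frac{3}{2})²
= \frac{21}{8}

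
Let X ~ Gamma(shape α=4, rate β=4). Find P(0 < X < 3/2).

P(0 < X < 3/2) = ∫_{0}^{3/2} f(x) dx
where f(x) = \frac{128 x^{3} e^{- 4 x}}{3}
= 1 - \frac{61}{e^{6}}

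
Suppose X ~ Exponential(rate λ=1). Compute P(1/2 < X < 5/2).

P(1/2 < X < 5/2) = ∫_{1/2}^{5/2} f(x) dx
where f(x) = e^{- x}
= - \frac{1 - e^{2}}{e^{\frac{5}{2}}}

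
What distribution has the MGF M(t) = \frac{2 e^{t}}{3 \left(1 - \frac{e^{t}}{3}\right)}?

The MGF M(t) = \frac{2 e^{t}}{3 \left(1 - \frac{e^{t}}{3}\right)} is the standard form for the Geometric distribution.
Comparing with the known MGF formula identifies: Geometric(p=2/3), X = trial number of first success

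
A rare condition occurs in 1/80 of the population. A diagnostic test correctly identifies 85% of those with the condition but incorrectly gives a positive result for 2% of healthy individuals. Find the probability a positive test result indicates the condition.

Let D = the rare event, + = positive/flagged.
P(D) = 1/80
P(+|D) = 85/100 = 17/20
P(+|D') = 2/100 = 1/50
P(+) = P(+|D)P(D) + P(+|D')P(D')
     = \frac{17}{20} × \frac{1}{80} + \frac{1}{50} × \frac{79}{80}
     = \frac{243}{8000}
P(D|+) = P(+|D)P(D)/P(+) = \frac{85}{243}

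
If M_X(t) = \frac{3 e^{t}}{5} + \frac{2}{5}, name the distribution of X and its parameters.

The MGF M(t) = \frac{3 e^{t}}{5} + \frac{2}{5} is the standard form for the Bernoulli distribution.
Comparing with the known MGF formula identifies: Bernoulli(p=3/5)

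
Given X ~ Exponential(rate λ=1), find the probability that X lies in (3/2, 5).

P(3/2 < X < 5) = ∫_{3/2}^{5} f(x) dx
where f(x) = e^{- x}
= - \frac{1}{e^{5}} + e^{- \frac{3}{2}}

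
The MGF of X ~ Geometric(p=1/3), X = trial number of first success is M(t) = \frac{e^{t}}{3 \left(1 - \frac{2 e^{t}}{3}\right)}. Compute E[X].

To find E[X], compute M^(1)(0):
M^(1)(t) = \frac{e^{t}}{3 \left(1 - \frac{2 e^{t}}{3}\right)} + \frac{2 e^{2 t}}{9 \left(1 - \frac{2 e^{t}}{3}\right)^{2}}
M^(1)(0) = 3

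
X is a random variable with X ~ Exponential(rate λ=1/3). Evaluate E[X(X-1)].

E[X(X-1)] = E[X² - X] = E[X²] - E[X]
E[X] = 3
E[X²] = Var(X) + (E[X])² = 9 + (3)² = 18
E[X(X-1)] = 18 - 3 = 15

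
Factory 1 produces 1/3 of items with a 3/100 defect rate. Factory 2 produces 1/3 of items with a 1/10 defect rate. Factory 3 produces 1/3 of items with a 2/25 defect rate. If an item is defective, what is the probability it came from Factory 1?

Using Bayes' theorem:
P(F1) = 1/3, P(D|F1) = 3/100
P(F2) = 1/3, P(D|F2) = 1/10
P(F3) = 1/3, P(D|F3) = 2/25
P(D) = P(D|F1)P(F1) + P(D|F2)P(F2) + P(D|F3)P(F3)
     = \frac{7}{100}
P(F1|D) = P(D|F1)P(F1) / P(D)
= \frac{1}{7}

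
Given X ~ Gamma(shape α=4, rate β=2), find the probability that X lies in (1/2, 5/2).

P(1/2 < X < 5/2) = ∫_{1/2}^{5/2} f(x) dx
where f(x) = \frac{8 x^{3} e^{- 2 x}}{3}
= \frac{2 \left(-59 + 4 e^{4}\right)}{3 e^{5}}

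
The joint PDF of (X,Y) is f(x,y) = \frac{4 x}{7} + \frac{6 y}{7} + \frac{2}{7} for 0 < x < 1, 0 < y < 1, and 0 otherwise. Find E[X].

E[X] = ∫_0^1 ∫_0^1 x × f(x,y) dy dx
= ∫_0^1 ∫_0^1 x × (\frac{4 x}{7} + \frac{6 y}{7} + \frac{2}{7}) dy dx
= \frac{23}{42}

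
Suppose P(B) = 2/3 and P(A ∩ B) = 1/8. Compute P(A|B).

P(A|B) = P(A ∩ B) / P(B)
= (1/8) / (2/3)
= 3/16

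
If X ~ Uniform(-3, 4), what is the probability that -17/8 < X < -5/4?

P(-17/8 < X < -5/4) = ∫_{-17/8}^{-5/4} f(x) dx
where f(x) = \frac{1}{7}
= \frac{1}{8}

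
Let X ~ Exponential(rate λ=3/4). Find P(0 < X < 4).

P(0 < X < 4) = ∫_{0}^{4} f(x) dx
where f(x) = \frac{3 e^{- \frac{3 x}{4}}}{4}
= 1 - e^{-3}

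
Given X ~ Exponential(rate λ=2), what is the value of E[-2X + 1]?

For X ~ Exponential(rate λ=2):
E[X] = \frac{1}{2}
E[-2X + 1] = -2 × E[X] + 1 = 0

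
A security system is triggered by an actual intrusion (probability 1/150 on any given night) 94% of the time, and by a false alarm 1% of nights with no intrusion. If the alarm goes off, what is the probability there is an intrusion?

Let D = the rare event, + = positive/flagged.
P(D) = 1/150
P(+|D) = 94/100 = 47/50
P(+|D') = 1/100
P(+) = P(+|D)P(D) + P(+|D')P(D')
     = \frac{47}{50} × \frac{1}{150} + \frac{1}{100} × \frac{149}{150}
     = \frac{81}{5000}
P(D|+) = P(+|D)P(D)/P(+) = \frac{94}{243}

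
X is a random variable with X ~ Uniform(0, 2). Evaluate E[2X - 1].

For X ~ Uniform(0, 2):
E[X] = 1
E[2X - 1] = 2 × E[X] - 1 = 1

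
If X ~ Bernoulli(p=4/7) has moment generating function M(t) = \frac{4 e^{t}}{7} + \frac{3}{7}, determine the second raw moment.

To find E[X^2], compute M^(2)(0):
M^(1)(t) = \frac{4 e^{t}}{7}
M^(2)(t) = \frac{4 e^{t}}{7}
M^(2)(0) = \frac{4}{7}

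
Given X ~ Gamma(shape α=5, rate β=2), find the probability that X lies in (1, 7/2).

P(1 < X < 7/2) = ∫_{1}^{7/2} f(x) dx
where f(x) = \frac{4 x^{4} e^{- 2 x}}{3}
= \frac{-4553 + 168 e^{5}}{24 e^{7}}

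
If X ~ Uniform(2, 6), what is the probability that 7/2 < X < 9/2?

P(7/2 < X < 9/2) = ∫_{7/2}^{9/2} f(x) dx
where f(x) = \frac{1}{4}
= \frac{1}{4}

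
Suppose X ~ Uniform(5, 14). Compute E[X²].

Using the identity E[X²] = Var(X) + (E[X])²:
E[X] = \frac{19}{2}
Var(X) = \frac{27}{4}
E[X²] = \frac{27}{4} + (\frac{19}{2})²
= 97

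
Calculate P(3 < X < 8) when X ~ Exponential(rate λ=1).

P(3 < X < 8) = ∫_{3}^{8} f(x) dx
where f(x) = e^{- x}
= - \frac{1 - e^{5}}{e^{8}}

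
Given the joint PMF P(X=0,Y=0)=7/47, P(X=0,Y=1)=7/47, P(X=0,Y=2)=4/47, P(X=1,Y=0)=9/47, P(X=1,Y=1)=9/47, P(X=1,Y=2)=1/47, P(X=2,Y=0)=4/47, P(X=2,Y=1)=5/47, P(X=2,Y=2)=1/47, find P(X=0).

P(X=0) = P(X=0,Y=0) + P(X=0,Y=1) + P(X=0,Y=2)
= 7/47 + 7/47 + 4/47
= 18/47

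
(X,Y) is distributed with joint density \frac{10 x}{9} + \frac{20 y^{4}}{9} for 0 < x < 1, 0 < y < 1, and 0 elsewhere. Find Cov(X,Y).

E[XY] = ∫∫ xy × f(x,y) dx dy = \frac{10}{27}
E[X] = \frac{16}{27}
E[Y] = \frac{35}{54}
Cov(X,Y) = E[XY] - E[X]E[Y] = - \frac{10}{729}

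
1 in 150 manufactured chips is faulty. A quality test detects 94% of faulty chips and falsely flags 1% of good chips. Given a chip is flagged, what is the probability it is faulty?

Let D = the rare event, + = positive/flagged.
P(D) = 1/150
P(+|D) = 94/100 = 47/50
P(+|D') = 1/100
P(+) = P(+|D)P(D) + P(+|D')P(D')
     = \frac{47}{50} × \frac{1}{150} + \frac{1}{100} × \frac{149}{150}
     = \frac{81}{5000}
P(D|+) = P(+|D)P(D)/P(+) = \frac{94}{243}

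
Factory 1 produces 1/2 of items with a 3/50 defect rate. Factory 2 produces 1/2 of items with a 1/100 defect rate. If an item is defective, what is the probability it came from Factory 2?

Using Bayes' theorem:
P(F1) = 1/2, P(D|F1) = 3/50
P(F2) = 1/2, P(D|F2) = 1/100
P(D) = P(D|F1)P(F1) + P(D|F2)P(F2)
     = \frac{7}{200}
P(F2|D) = P(D|F2)P(F2) / P(D)
= \frac{1}{7}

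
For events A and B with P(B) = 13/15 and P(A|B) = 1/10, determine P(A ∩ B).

By definition, P(A|B) = P(A ∩ B) / P(B)
So P(A ∩ B) = P(A|B) × P(B)
= 1/10 × 13/15
= 13/150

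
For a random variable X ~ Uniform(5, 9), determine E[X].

For X ~ Uniform(5, 9), the expected value is:
E[X] = 7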